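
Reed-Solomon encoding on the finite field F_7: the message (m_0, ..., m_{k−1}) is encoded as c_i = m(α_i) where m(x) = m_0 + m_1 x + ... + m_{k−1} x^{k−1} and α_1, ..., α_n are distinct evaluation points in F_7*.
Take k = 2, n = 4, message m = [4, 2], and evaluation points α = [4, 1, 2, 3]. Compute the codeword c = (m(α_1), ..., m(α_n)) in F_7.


c = [5, 6, 1, 3]

Message polynomial: m(x) = 4 + 2·x (mod 7).
For each evaluation point α_i, compute m(α_i) mod 7:
  α_1 = 4: Horner steps 2 → 5, so m(4) = 5.
  α_2 = 1: Horner steps 2 → 6, so m(1) = 6.
  α_3 = 2: Horner steps 2 → 1, so m(2) = 1.
  α_4 = 3: Horner steps 2 → 3, so m(3) = 3.
Codeword c = [5, 6, 1, 3] ∈ F_7^4.


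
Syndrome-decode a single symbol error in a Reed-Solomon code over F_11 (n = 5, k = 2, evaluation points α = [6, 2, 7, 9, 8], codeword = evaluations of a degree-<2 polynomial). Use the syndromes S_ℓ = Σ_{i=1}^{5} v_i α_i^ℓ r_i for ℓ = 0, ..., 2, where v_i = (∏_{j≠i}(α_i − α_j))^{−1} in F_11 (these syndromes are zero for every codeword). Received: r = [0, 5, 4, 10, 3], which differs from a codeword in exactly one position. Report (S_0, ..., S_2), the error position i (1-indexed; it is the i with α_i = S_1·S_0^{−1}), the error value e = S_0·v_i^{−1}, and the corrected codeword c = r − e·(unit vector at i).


S = (3, 10, 4), error at position 3, error magnitude e = 8, c = [0, 5, 7, 10, 3].

Step 1: column multipliers v_i = (∏_{j≠i}(α_i − α_j))^{−1} mod 11.
  i = 1 (α = 6): (6−2)(6−7)(6−9)(6−8) = 4·(−1)·(−3)·(−2) = −24 ≡ 9, so v_1 = 9^{−1} = 5 (mod 11).
  i = 2 (α = 2): (2−6)(2−7)(2−9)(2−8) = (−4)·(−5)·(−7)·(−6) = 840 ≡ 4, so v_2 = 4^{−1} = 3 (mod 11).
  i = 3 (α = 7): (7−6)(7−2)(7−9)(7−8) = 1·5·(−2)·(−1) = 10 ≡ 10, so v_3 = 10^{−1} = 10 (mod 11).
  i = 4 (α = 9): (9−6)(9−2)(9−7)(9−8) = 3·7·2·1 = 42 ≡ 9, so v_4 = 9^{−1} = 5 (mod 11).
  i = 5 (α = 8): (8−6)(8−2)(8−7)(8−9) = 2·6·1·(−1) = −12 ≡ 10, so v_5 = 10^{−1} = 10 (mod 11).
  v = [5, 3, 10, 5, 10].
Step 2: syndromes of r = [0, 5, 4, 10, 3] (all sums mod 11).
  S_0 = Σ v_i r_i = 5·0 + 3·5 + 10·4 + 5·10 + 10·3 = 135 ≡ 3.
  S_1 = Σ v_i α_i r_i = 5·6·0 + 3·2·5 + 10·7·4 + 5·9·10 + 10·8·3 = 1000 ≡ 10.
  α_i^2 mod 11 = [3, 4, 5, 4, 9].
  S_2 = Σ v_i α_i^2 r_i = 5·3·0 + 3·4·5 + 10·5·4 + 5·4·10 + 10·9·3 = 730 ≡ 4.
  S = (3, 10, 4) ≠ 0, so r is not a codeword (an error is present).
Step 3: locate the error. For a single error e at position i, S_ℓ = v_i·e·α_i^ℓ, so α_err = S_1/S_0.
  S_0^{−1} = 3^{−1} = 4 (mod 11), so α_err = 10·4 = 40 ≡ 7 = α_3. Error position i = 3.
  Consistency check: S_2/S_1 = 4·10 = 40 ≡ 7 = α_err ✓ (single-error assumption holds).
Step 4: error magnitude e = S_0/v_3 = S_0·∏_{j≠3}(α_3 − α_j) = 3·10 = 30 ≡ 8 (mod 11).
Step 5: correct position 3: c_3 = r_3 − e = 4 − 8 ≡ 7 (mod 11). Hence c = [0, 5, 7, 10, 3].
  Check: interpolating c through the α_i gives m(x) = 2 + 7·x (degree < 2) with m(α_i) = c_i for every i, so c is indeed a codeword.


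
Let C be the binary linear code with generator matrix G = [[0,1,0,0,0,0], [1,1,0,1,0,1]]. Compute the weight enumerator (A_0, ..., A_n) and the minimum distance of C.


Weight distribution: A_0 = 1, A_1 = 1, A_3 = 1, A_4 = 1. Minimum distance d = 1.

Enumerate all 2^2 = 4 messages m ∈ F_2^2.
For each, compute codeword c = mG in F_2^6, then tally its weight.
  m = 00 → c = 000000, weight = 0.
  m = 10 → c = 010000, weight = 1.
  m = 01 → c = 110101, weight = 4.
  m = 11 → c = 100101, weight = 3.
Tally weights:
  weight 0: 1 codewords.
  weight 1: 1 codewords.
  weight 3: 1 codewords.
  weight 4: 1 codewords.
Minimum distance d = smallest w > 0 with A_w > 0 = 1.
Sanity: Σ A_w = 4 = 2^2 = 4 ✓.


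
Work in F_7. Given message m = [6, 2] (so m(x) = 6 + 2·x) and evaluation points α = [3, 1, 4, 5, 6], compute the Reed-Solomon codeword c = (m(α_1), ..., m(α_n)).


c = [5, 1, 0, 2, 4]

Message polynomial: m(x) = 6 + 2·x (mod 7).
For each evaluation point α_i, compute m(α_i) mod 7:
  α_1 = 3: Horner steps 2 → 5, so m(3) = 5.
  α_2 = 1: Horner steps 2 → 1, so m(1) = 1.
  α_3 = 4: Horner steps 2 → 0, so m(4) = 0.
  α_4 = 5: Horner steps 2 → 2, so m(5) = 2.
  α_5 = 6: Horner steps 2 → 4, so m(6) = 4.
Codeword c = [5, 1, 0, 2, 4] ∈ F_7^5.


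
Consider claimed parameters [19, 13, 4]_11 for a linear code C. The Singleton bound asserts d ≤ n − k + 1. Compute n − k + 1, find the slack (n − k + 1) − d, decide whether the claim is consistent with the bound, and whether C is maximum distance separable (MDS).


Singleton RHS = n − k + 1 = 7, slack = 3, bound satisfied, not MDS.

Singleton bound: d ≤ n − k + 1.
Here n = 19, k = 13, so n − k + 1 = 7.
Given d = 4, check d ≤ 7: YES.
Slack = (n − k + 1) − d = 3.
The code is NOT MDS (slack = 3 > 0).
Description: the claimed parameters are [19, 13, 4]_11; such a code would be non-MDS.


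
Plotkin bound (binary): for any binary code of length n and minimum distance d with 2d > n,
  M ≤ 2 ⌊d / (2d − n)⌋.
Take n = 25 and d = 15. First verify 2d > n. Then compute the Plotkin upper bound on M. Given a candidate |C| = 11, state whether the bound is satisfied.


Plotkin bound M ≤ 6; given |C| = 11 > bound (violated).

Check applicability: 2d = 30, n = 25.
2d − n = 5 > 0, so Plotkin applies.
Compute d/(2d−n) = 15/5 ≈ 3.0000.
⌊d/(2d−n)⌋ = 3.
Plotkin bound: M ≤ 2·3 = 6.
Given |C| = 11, check: VIOLATED.
This |C| is above the Plotkin bound, so no binary code with n = 25, d = 15 and 11 codewords exists.


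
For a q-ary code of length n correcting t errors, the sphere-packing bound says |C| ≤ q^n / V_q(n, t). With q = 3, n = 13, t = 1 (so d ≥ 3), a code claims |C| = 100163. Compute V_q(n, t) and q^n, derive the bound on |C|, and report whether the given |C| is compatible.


V_q(n, t) = 27, q^n = 1594323, Hamming bound = 59049, |C| = 100163 > bound (violated).

Step 1: Compute V_q(n, t) = Σ_{j=0}^1 C(n, j) (q−1)^j.
  j = 0: C(13,0)·(2)^0 = 1·1 = 1.
  j = 1: C(13,1)·(2)^1 = 13·2 = 26.
  V_q(n, t) = 1 + 26 = 27.
Step 2: q^n = 3^13 = 1594323.
Step 3: Hamming bound ⌊q^n / V_q(n,t)⌋ = ⌊1594323/27⌋ = 59049.
Step 4: Compare |C| = 100163 to 59049: violated.
The claimed |C| lies above the Hamming bound, so no 3-ary code of length 13 with d ≥ 3 can have 100163 codewords.


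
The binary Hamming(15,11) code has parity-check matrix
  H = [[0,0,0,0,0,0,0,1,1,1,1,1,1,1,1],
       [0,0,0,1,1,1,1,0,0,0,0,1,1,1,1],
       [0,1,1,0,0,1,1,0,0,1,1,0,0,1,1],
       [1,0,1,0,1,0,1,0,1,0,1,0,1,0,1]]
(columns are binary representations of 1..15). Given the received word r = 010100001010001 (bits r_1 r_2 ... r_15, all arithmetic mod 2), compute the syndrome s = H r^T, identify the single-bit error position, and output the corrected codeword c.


s = (1, 0, 1, 1)^T, error position = 11, corrected codeword c = 010100001000001

Compute s = H r^T mod 2 one row at a time:
  s_1 = 0 + 1 + 0 + 1 + 0 + 0 + 0 + 1 = 3 ≡ 1 (mod 2).
  s_2 = 1 + 0 + 0 + 0 + 0 + 0 + 0 + 1 = 2 ≡ 0 (mod 2).
  s_3 = 1 + 0 + 0 + 0 + 0 + 1 + 0 + 1 = 3 ≡ 1 (mod 2).
  s_4 = 0 + 0 + 0 + 0 + 1 + 1 + 0 + 1 = 3 ≡ 1 (mod 2).
s = (1, 0, 1, 1)^T — this equals column 11 of H (binary 1011), so error is at position 11.
Correct: flip bit 11 of r = 010100001010001 to get c = 010100001000001.


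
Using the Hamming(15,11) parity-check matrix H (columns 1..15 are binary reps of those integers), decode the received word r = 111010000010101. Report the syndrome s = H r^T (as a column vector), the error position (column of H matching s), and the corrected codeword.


s = (1, 1, 0, 0)^T, error position = 12, corrected codeword c = 111010000011101

Compute s = H r^T mod 2 one row at a time:
  s_1 = 0 + 0 + 0 + 1 + 0 + 1 + 0 + 1 = 3 ≡ 1 (mod 2).
  s_2 = 0 + 1 + 0 + 0 + 0 + 1 + 0 + 1 = 3 ≡ 1 (mod 2).
  s_3 = 1 + 1 + 0 + 0 + 0 + 1 + 0 + 1 = 4 ≡ 0 (mod 2).
  s_4 = 1 + 1 + 1 + 0 + 0 + 1 + 1 + 1 = 6 ≡ 0 (mod 2).
s = (1, 1, 0, 0)^T — this equals column 12 of H (binary 1100), so error is at position 12.
Correct: flip bit 12 of r = 111010000010101 to get c = 111010000011101.


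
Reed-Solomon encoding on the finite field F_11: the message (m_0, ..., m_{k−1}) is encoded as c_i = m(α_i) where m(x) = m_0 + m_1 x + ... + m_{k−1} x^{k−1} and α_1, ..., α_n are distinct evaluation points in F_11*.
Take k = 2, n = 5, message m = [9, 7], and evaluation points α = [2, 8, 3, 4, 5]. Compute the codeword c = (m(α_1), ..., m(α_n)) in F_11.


c = [1, 10, 8, 4, 0]

Message polynomial: m(x) = 9 + 7·x (mod 11).
For each evaluation point α_i, compute m(α_i) mod 11:
  α_1 = 2: Horner steps 7 → 1, so m(2) = 1.
  α_2 = 8: Horner steps 7 → 10, so m(8) = 10.
  α_3 = 3: Horner steps 7 → 8, so m(3) = 8.
  α_4 = 4: Horner steps 7 → 4, so m(4) = 4.
  α_5 = 5: Horner steps 7 → 0, so m(5) = 0.
Codeword c = [1, 10, 8, 4, 0] ∈ F_11^5.


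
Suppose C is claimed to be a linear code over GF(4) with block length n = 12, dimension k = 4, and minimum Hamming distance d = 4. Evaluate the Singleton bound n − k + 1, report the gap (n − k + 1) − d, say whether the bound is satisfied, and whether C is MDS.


Singleton RHS = n − k + 1 = 9, slack = 5, bound satisfied, not MDS.

Singleton bound: d ≤ n − k + 1.
Here n = 12, k = 4, so n − k + 1 = 9.
Given d = 4, check d ≤ 9: YES.
Slack = (n − k + 1) − d = 5.
The code is NOT MDS (slack = 5 > 0).
Description: the claimed parameters are [12, 4, 4]_4; such a code would be non-MDS.


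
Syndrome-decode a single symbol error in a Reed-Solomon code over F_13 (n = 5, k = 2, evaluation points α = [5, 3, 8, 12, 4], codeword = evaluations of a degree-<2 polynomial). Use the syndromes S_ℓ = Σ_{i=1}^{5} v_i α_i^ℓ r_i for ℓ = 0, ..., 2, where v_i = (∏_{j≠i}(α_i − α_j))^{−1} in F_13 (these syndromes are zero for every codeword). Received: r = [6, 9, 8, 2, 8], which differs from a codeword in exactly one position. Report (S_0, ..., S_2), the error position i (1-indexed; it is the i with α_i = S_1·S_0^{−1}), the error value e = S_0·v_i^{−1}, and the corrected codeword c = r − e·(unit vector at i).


S = (1, 4, 3), error at position 5, error magnitude e = 7, c = [6, 9, 8, 2, 1].

Step 1: column multipliers v_i = (∏_{j≠i}(α_i − α_j))^{−1} mod 13.
  i = 1 (α = 5): (5−3)(5−8)(5−12)(5−4) = 2·(−3)·(−7)·1 = 42 ≡ 3, so v_1 = 3^{−1} = 9 (mod 13).
  i = 2 (α = 3): (3−5)(3−8)(3−12)(3−4) = (−2)·(−5)·(−9)·(−1) = 90 ≡ 12, so v_2 = 12^{−1} = 12 (mod 13).
  i = 3 (α = 8): (8−5)(8−3)(8−12)(8−4) = 3·5·(−4)·4 = −240 ≡ 7, so v_3 = 7^{−1} = 2 (mod 13).
  i = 4 (α = 12): (12−5)(12−3)(12−8)(12−4) = 7·9·4·8 = 2016 ≡ 1, so v_4 = 1^{−1} = 1 (mod 13).
  i = 5 (α = 4): (4−5)(4−3)(4−8)(4−12) = (−1)·1·(−4)·(−8) = −32 ≡ 7, so v_5 = 7^{−1} = 2 (mod 13).
  v = [9, 12, 2, 1, 2].
Step 2: syndromes of r = [6, 9, 8, 2, 8] (all sums mod 13).
  S_0 = Σ v_i r_i = 9·6 + 12·9 + 2·8 + 1·2 + 2·8 = 196 ≡ 1.
  S_1 = Σ v_i α_i r_i = 9·5·6 + 12·3·9 + 2·8·8 + 1·12·2 + 2·4·8 = 810 ≡ 4.
  α_i^2 mod 13 = [12, 9, 12, 1, 3].
  S_2 = Σ v_i α_i^2 r_i = 9·12·6 + 12·9·9 + 2·12·8 + 1·1·2 + 2·3·8 = 1862 ≡ 3.
  S = (1, 4, 3) ≠ 0, so r is not a codeword (an error is present).
Step 3: locate the error. For a single error e at position i, S_ℓ = v_i·e·α_i^ℓ, so α_err = S_1/S_0.
  S_0^{−1} = 1^{−1} = 1 (mod 13), so α_err = 4·1 = 4 ≡ 4 = α_5. Error position i = 5.
  Consistency check: S_2/S_1 = 3·10 = 30 ≡ 4 = α_err ✓ (single-error assumption holds).
Step 4: error magnitude e = S_0/v_5 = S_0·∏_{j≠5}(α_5 − α_j) = 1·7 = 7 ≡ 7 (mod 13).
Step 5: correct position 5: c_5 = r_5 − e = 8 − 7 ≡ 1 (mod 13). Hence c = [6, 9, 8, 2, 1].
  Check: interpolating c through the α_i gives m(x) = 7 + 5·x (degree < 2) with m(α_i) = c_i for every i, so c is indeed a codeword.


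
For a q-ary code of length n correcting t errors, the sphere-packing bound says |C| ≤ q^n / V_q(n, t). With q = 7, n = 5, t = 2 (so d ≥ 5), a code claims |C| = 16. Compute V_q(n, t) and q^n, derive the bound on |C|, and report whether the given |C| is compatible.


V_q(n, t) = 391, q^n = 16807, Hamming bound = 42, |C| = 16 ≤ bound (satisfied).

Step 1: Compute V_q(n, t) = Σ_{j=0}^2 C(n, j) (q−1)^j.
  j = 0: C(5,0)·(6)^0 = 1·1 = 1.
  j = 1: C(5,1)·(6)^1 = 5·6 = 30.
  j = 2: C(5,2)·(6)^2 = 10·36 = 360.
  V_q(n, t) = 1 + 30 + 360 = 391.
Step 2: q^n = 7^5 = 16807.
Step 3: Hamming bound ⌊q^n / V_q(n,t)⌋ = ⌊16807/391⌋ = 42.
Step 4: Compare |C| = 16 to 42: satisfied.
The claimed |C| lies below the Hamming bound.


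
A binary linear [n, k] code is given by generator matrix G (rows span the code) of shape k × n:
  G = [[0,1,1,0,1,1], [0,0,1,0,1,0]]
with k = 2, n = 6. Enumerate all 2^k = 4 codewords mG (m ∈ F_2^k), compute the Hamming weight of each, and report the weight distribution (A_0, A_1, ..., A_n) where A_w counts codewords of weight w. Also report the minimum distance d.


Weight distribution: A_0 = 1, A_2 = 2, A_4 = 1. Minimum distance d = 2.

Enumerate all 2^2 = 4 messages m ∈ F_2^2.
For each, compute codeword c = mG in F_2^6, then tally its weight.
  m = 00 → c = 000000, weight = 0.
  m = 10 → c = 011011, weight = 4.
  m = 01 → c = 001010, weight = 2.
  m = 11 → c = 010001, weight = 2.
Tally weights:
  weight 0: 1 codewords.
  weight 2: 2 codewords.
  weight 4: 1 codewords.
Minimum distance d = smallest w > 0 with A_w > 0 = 2.
Sanity: Σ A_w = 4 = 2^2 = 4 ✓.


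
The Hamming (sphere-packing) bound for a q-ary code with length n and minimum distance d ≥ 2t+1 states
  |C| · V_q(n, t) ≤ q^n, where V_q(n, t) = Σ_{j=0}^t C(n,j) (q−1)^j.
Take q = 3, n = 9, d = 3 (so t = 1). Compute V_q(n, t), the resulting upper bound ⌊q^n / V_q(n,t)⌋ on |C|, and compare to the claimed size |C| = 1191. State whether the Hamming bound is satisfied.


V_q(n, t) = 19, q^n = 19683, Hamming bound = 1035, |C| = 1191 > bound (violated).

Step 1: Compute V_q(n, t) = Σ_{j=0}^1 C(n, j) (q−1)^j.
  j = 0: C(9,0)·(2)^0 = 1·1 = 1.
  j = 1: C(9,1)·(2)^1 = 9·2 = 18.
  V_q(n, t) = 1 + 18 = 19.
Step 2: q^n = 3^9 = 19683.
Step 3: Hamming bound ⌊q^n / V_q(n,t)⌋ = ⌊19683/19⌋ = 1035.
Step 4: Compare |C| = 1191 to 1035: violated.
The claimed |C| lies above the Hamming bound, so no 3-ary code of length 9 with d ≥ 3 can have 1191 codewords.


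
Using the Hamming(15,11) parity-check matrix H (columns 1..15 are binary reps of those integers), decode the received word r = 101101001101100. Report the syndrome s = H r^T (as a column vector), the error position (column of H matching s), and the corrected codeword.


s = (0, 0, 1, 0)^T, error position = 2, corrected codeword c = 111101001101100

Compute s = H r^T mod 2 one row at a time:
  s_1 = 0 + 1 + 1 + 0 + 1 + 1 + 0 + 0 = 4 ≡ 0 (mod 2).
  s_2 = 1 + 0 + 1 + 0 + 1 + 1 + 0 + 0 = 4 ≡ 0 (mod 2).
  s_3 = 0 + 1 + 1 + 0 + 1 + 0 + 0 + 0 = 3 ≡ 1 (mod 2).
  s_4 = 1 + 1 + 0 + 0 + 1 + 0 + 1 + 0 = 4 ≡ 0 (mod 2).
s = (0, 0, 1, 0)^T — this equals column 2 of H (binary 0010), so error is at position 2.
Correct: flip bit 2 of r = 101101001101100 to get c = 111101001101100.


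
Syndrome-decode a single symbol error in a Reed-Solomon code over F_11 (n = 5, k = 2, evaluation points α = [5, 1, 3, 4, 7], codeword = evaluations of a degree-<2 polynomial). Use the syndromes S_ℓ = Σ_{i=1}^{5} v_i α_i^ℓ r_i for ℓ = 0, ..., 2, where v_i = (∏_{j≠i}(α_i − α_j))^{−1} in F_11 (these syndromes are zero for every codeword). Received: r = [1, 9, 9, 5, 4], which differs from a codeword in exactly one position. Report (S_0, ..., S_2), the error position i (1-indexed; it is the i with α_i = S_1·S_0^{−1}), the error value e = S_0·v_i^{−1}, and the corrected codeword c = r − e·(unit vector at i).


S = (3, 3, 3), error at position 2, error magnitude e = 3, c = [1, 6, 9, 5, 4].

Step 1: column multipliers v_i = (∏_{j≠i}(α_i − α_j))^{−1} mod 11.
  i = 1 (α = 5): (5−1)(5−3)(5−4)(5−7) = 4·2·1·(−2) = −16 ≡ 6, so v_1 = 6^{−1} = 2 (mod 11).
  i = 2 (α = 1): (1−5)(1−3)(1−4)(1−7) = (−4)·(−2)·(−3)·(−6) = 144 ≡ 1, so v_2 = 1^{−1} = 1 (mod 11).
  i = 3 (α = 3): (3−5)(3−1)(3−4)(3−7) = (−2)·2·(−1)·(−4) = −16 ≡ 6, so v_3 = 6^{−1} = 2 (mod 11).
  i = 4 (α = 4): (4−5)(4−1)(4−3)(4−7) = (−1)·3·1·(−3) = 9 ≡ 9, so v_4 = 9^{−1} = 5 (mod 11).
  i = 5 (α = 7): (7−5)(7−1)(7−3)(7−4) = 2·6·4·3 = 144 ≡ 1, so v_5 = 1^{−1} = 1 (mod 11).
  v = [2, 1, 2, 5, 1].
Step 2: syndromes of r = [1, 9, 9, 5, 4] (all sums mod 11).
  S_0 = Σ v_i r_i = 2·1 + 1·9 + 2·9 + 5·5 + 1·4 = 58 ≡ 3.
  S_1 = Σ v_i α_i r_i = 2·5·1 + 1·1·9 + 2·3·9 + 5·4·5 + 1·7·4 = 201 ≡ 3.
  α_i^2 mod 11 = [3, 1, 9, 5, 5].
  S_2 = Σ v_i α_i^2 r_i = 2·3·1 + 1·1·9 + 2·9·9 + 5·5·5 + 1·5·4 = 322 ≡ 3.
  S = (3, 3, 3) ≠ 0, so r is not a codeword (an error is present).
Step 3: locate the error. For a single error e at position i, S_ℓ = v_i·e·α_i^ℓ, so α_err = S_1/S_0.
  S_0^{−1} = 3^{−1} = 4 (mod 11), so α_err = 3·4 = 12 ≡ 1 = α_2. Error position i = 2.
  Consistency check: S_2/S_1 = 3·4 = 12 ≡ 1 = α_err ✓ (single-error assumption holds).
Step 4: error magnitude e = S_0/v_2 = S_0·∏_{j≠2}(α_2 − α_j) = 3·1 = 3 ≡ 3 (mod 11).
Step 5: correct position 2: c_2 = r_2 − e = 9 − 3 ≡ 6 (mod 11). Hence c = [1, 6, 9, 5, 4].
  Check: interpolating c through the α_i gives m(x) = 10 + 7·x (degree < 2) with m(α_i) = c_i for every i, so c is indeed a codeword.


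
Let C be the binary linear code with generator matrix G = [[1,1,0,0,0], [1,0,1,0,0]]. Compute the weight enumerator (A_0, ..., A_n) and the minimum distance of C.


Weight distribution: A_0 = 1, A_2 = 3. Minimum distance d = 2.

Enumerate all 2^2 = 4 messages m ∈ F_2^2.
For each, compute codeword c = mG in F_2^5, then tally its weight.
  m = 00 → c = 00000, weight = 0.
  m = 10 → c = 11000, weight = 2.
  m = 01 → c = 10100, weight = 2.
  m = 11 → c = 01100, weight = 2.
Tally weights:
  weight 0: 1 codewords.
  weight 2: 3 codewords.
Minimum distance d = smallest w > 0 with A_w > 0 = 2.
Sanity: Σ A_w = 4 = 2^2 = 4 ✓.


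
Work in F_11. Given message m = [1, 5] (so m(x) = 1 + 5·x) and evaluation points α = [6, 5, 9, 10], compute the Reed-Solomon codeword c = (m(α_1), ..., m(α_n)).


c = [9, 4, 2, 7]

Message polynomial: m(x) = 1 + 5·x (mod 11).
For each evaluation point α_i, compute m(α_i) mod 11:
  α_1 = 6: Horner steps 5 → 9, so m(6) = 9.
  α_2 = 5: Horner steps 5 → 4, so m(5) = 4.
  α_3 = 9: Horner steps 5 → 2, so m(9) = 2.
  α_4 = 10: Horner steps 5 → 7, so m(10) = 7.
Codeword c = [9, 4, 2, 7] ∈ F_11^4.


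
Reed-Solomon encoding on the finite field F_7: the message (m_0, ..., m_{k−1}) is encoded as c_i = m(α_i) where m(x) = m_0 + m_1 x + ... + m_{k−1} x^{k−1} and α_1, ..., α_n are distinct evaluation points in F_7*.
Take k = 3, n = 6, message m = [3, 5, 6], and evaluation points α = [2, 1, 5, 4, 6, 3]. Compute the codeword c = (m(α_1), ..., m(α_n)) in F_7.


c = [2, 0, 3, 0, 4, 2]

Message polynomial: m(x) = 3 + 5·x + 6·x^2 (mod 7).
For each evaluation point α_i, compute m(α_i) mod 7:
  α_1 = 2: Horner steps 6 → 3 → 2, so m(2) = 2.
  α_2 = 1: Horner steps 6 → 4 → 0, so m(1) = 0.
  α_3 = 5: Horner steps 6 → 0 → 3, so m(5) = 3.
  α_4 = 4: Horner steps 6 → 1 → 0, so m(4) = 0.
  α_5 = 6: Horner steps 6 → 6 → 4, so m(6) = 4.
  α_6 = 3: Horner steps 6 → 2 → 2, so m(3) = 2.
Codeword c = [2, 0, 3, 0, 4, 2] ∈ F_7^6.


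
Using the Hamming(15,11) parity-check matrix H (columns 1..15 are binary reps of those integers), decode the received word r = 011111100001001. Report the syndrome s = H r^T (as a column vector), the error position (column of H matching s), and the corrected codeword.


s = (0, 0, 1, 0)^T, error position = 2, corrected codeword c = 001111100001001

Compute s = H r^T mod 2 one row at a time:
  s_1 = 0 + 0 + 0 + 0 + 1 + 0 + 0 + 1 = 2 ≡ 0 (mod 2).
  s_2 = 1 + 1 + 1 + 1 + 1 + 0 + 0 + 1 = 6 ≡ 0 (mod 2).
  s_3 = 1 + 1 + 1 + 1 + 0 + 0 + 0 + 1 = 5 ≡ 1 (mod 2).
  s_4 = 0 + 1 + 1 + 1 + 0 + 0 + 0 + 1 = 4 ≡ 0 (mod 2).
s = (0, 0, 1, 0)^T — this equals column 2 of H (binary 0010), so error is at position 2.
Correct: flip bit 2 of r = 011111100001001 to get c = 001111100001001.


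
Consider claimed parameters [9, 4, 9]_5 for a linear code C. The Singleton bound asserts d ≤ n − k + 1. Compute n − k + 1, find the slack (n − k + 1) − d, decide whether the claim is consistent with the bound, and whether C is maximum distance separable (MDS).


Singleton RHS = n − k + 1 = 6, slack = -3, bound violated (no such code; not MDS).

Singleton bound: d ≤ n − k + 1.
Here n = 9, k = 4, so n − k + 1 = 6.
Given d = 9, check d ≤ 6: NO.
Slack = (n − k + 1) − d = -3.
The slack is negative: d = 9 exceeds n − k + 1 = 6 by 3, so the Singleton bound is violated and no linear [9, 4, 9]_5 code can exist. In particular it is not MDS (MDS requires d = n − k + 1 exactly).
Description: the claimed parameters are [9, 4, 9]_5; such a code would be impossible (violates the Singleton bound).


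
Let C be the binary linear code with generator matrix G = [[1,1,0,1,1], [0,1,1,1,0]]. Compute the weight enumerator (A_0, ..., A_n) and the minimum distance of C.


Weight distribution: A_0 = 1, A_3 = 2, A_4 = 1. Minimum distance d = 3.

Enumerate all 2^2 = 4 messages m ∈ F_2^2.
For each, compute codeword c = mG in F_2^5, then tally its weight.
  m = 00 → c = 00000, weight = 0.
  m = 10 → c = 11011, weight = 4.
  m = 01 → c = 01110, weight = 3.
  m = 11 → c = 10101, weight = 3.
Tally weights:
  weight 0: 1 codewords.
  weight 3: 2 codewords.
  weight 4: 1 codewords.
Minimum distance d = smallest w > 0 with A_w > 0 = 3.
Sanity: Σ A_w = 4 = 2^2 = 4 ✓.


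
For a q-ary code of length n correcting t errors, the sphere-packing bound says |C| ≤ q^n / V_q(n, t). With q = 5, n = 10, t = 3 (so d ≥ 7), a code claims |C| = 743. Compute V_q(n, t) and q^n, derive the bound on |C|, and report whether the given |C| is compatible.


V_q(n, t) = 8441, q^n = 9765625, Hamming bound = 1156, |C| = 743 ≤ bound (satisfied).

Step 1: Compute V_q(n, t) = Σ_{j=0}^3 C(n, j) (q−1)^j.
  j = 0: C(10,0)·(4)^0 = 1·1 = 1.
  j = 1: C(10,1)·(4)^1 = 10·4 = 40.
  j = 2: C(10,2)·(4)^2 = 45·16 = 720.
  j = 3: C(10,3)·(4)^3 = 120·64 = 7680.
  V_q(n, t) = 1 + 40 + 720 + 7680 = 8441.
Step 2: q^n = 5^10 = 9765625.
Step 3: Hamming bound ⌊q^n / V_q(n,t)⌋ = ⌊9765625/8441⌋ = 1156.
Step 4: Compare |C| = 743 to 1156: satisfied.
The claimed |C| lies below the Hamming bound.


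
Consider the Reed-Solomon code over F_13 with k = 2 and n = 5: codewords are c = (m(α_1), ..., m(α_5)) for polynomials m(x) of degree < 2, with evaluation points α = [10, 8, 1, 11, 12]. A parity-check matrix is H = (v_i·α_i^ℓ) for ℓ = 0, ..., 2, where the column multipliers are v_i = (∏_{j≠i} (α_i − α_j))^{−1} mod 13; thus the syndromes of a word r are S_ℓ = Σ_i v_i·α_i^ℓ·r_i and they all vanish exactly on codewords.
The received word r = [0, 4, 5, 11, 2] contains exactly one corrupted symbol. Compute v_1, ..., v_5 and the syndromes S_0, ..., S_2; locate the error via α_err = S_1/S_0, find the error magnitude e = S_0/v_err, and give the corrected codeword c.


S = (11, 2, 11), error at position 5, error magnitude e = 6, c = [0, 4, 5, 11, 9].

Step 1: column multipliers v_i = (∏_{j≠i}(α_i − α_j))^{−1} mod 13.
  i = 1 (α = 10): (10−8)(10−1)(10−11)(10−12) = 2·9·(−1)·(−2) = 36 ≡ 10, so v_1 = 10^{−1} = 4 (mod 13).
  i = 2 (α = 8): (8−10)(8−1)(8−11)(8−12) = (−2)·7·(−3)·(−4) = −168 ≡ 1, so v_2 = 1^{−1} = 1 (mod 13).
  i = 3 (α = 1): (1−10)(1−8)(1−11)(1−12) = (−9)·(−7)·(−10)·(−11) = 6930 ≡ 1, so v_3 = 1^{−1} = 1 (mod 13).
  i = 4 (α = 11): (11−10)(11−8)(11−1)(11−12) = 1·3·10·(−1) = −30 ≡ 9, so v_4 = 9^{−1} = 3 (mod 13).
  i = 5 (α = 12): (12−10)(12−8)(12−1)(12−11) = 2·4·11·1 = 88 ≡ 10, so v_5 = 10^{−1} = 4 (mod 13).
  v = [4, 1, 1, 3, 4].
Step 2: syndromes of r = [0, 4, 5, 11, 2] (all sums mod 13).
  S_0 = Σ v_i r_i = 4·0 + 1·4 + 1·5 + 3·11 + 4·2 = 50 ≡ 11.
  S_1 = Σ v_i α_i r_i = 4·10·0 + 1·8·4 + 1·1·5 + 3·11·11 + 4·12·2 = 496 ≡ 2.
  α_i^2 mod 13 = [9, 12, 1, 4, 1].
  S_2 = Σ v_i α_i^2 r_i = 4·9·0 + 1·12·4 + 1·1·5 + 3·4·11 + 4·1·2 = 193 ≡ 11.
  S = (11, 2, 11) ≠ 0, so r is not a codeword (an error is present).
Step 3: locate the error. For a single error e at position i, S_ℓ = v_i·e·α_i^ℓ, so α_err = S_1/S_0.
  S_0^{−1} = 11^{−1} = 6 (mod 13), so α_err = 2·6 = 12 ≡ 12 = α_5. Error position i = 5.
  Consistency check: S_2/S_1 = 11·7 = 77 ≡ 12 = α_err ✓ (single-error assumption holds).
Step 4: error magnitude e = S_0/v_5 = S_0·∏_{j≠5}(α_5 − α_j) = 11·10 = 110 ≡ 6 (mod 13).
Step 5: correct position 5: c_5 = r_5 − e = 2 − 6 ≡ 9 (mod 13). Hence c = [0, 4, 5, 11, 9].
  Check: interpolating c through the α_i gives m(x) = 7 + 11·x (degree < 2) with m(α_i) = c_i for every i, so c is indeed a codeword.


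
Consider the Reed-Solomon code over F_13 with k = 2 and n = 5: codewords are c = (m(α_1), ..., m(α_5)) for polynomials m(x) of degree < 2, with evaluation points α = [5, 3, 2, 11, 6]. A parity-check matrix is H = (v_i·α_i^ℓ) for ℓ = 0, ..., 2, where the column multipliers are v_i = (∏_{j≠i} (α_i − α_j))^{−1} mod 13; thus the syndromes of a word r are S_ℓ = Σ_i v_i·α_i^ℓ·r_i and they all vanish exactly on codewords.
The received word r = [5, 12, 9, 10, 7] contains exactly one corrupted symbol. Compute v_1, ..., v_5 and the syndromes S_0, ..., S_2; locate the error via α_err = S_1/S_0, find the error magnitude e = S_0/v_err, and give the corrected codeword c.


S = (5, 4, 11), error at position 5, error magnitude e = 12, c = [5, 12, 9, 10, 8].

Step 1: column multipliers v_i = (∏_{j≠i}(α_i − α_j))^{−1} mod 13.
  i = 1 (α = 5): (5−3)(5−2)(5−11)(5−6) = 2·3·(−6)·(−1) = 36 ≡ 10, so v_1 = 10^{−1} = 4 (mod 13).
  i = 2 (α = 3): (3−5)(3−2)(3−11)(3−6) = (−2)·1·(−8)·(−3) = −48 ≡ 4, so v_2 = 4^{−1} = 10 (mod 13).
  i = 3 (α = 2): (2−5)(2−3)(2−11)(2−6) = (−3)·(−1)·(−9)·(−4) = 108 ≡ 4, so v_3 = 4^{−1} = 10 (mod 13).
  i = 4 (α = 11): (11−5)(11−3)(11−2)(11−6) = 6·8·9·5 = 2160 ≡ 2, so v_4 = 2^{−1} = 7 (mod 13).
  i = 5 (α = 6): (6−5)(6−3)(6−2)(6−11) = 1·3·4·(−5) = −60 ≡ 5, so v_5 = 5^{−1} = 8 (mod 13).
  v = [4, 10, 10, 7, 8].
Step 2: syndromes of r = [5, 12, 9, 10, 7] (all sums mod 13).
  S_0 = Σ v_i r_i = 4·5 + 10·12 + 10·9 + 7·10 + 8·7 = 356 ≡ 5.
  S_1 = Σ v_i α_i r_i = 4·5·5 + 10·3·12 + 10·2·9 + 7·11·10 + 8·6·7 = 1746 ≡ 4.
  α_i^2 mod 13 = [12, 9, 4, 4, 10].
  S_2 = Σ v_i α_i^2 r_i = 4·12·5 + 10·9·12 + 10·4·9 + 7·4·10 + 8·10·7 = 2520 ≡ 11.
  S = (5, 4, 11) ≠ 0, so r is not a codeword (an error is present).
Step 3: locate the error. For a single error e at position i, S_ℓ = v_i·e·α_i^ℓ, so α_err = S_1/S_0.
  S_0^{−1} = 5^{−1} = 8 (mod 13), so α_err = 4·8 = 32 ≡ 6 = α_5. Error position i = 5.
  Consistency check: S_2/S_1 = 11·10 = 110 ≡ 6 = α_err ✓ (single-error assumption holds).
Step 4: error magnitude e = S_0/v_5 = S_0·∏_{j≠5}(α_5 − α_j) = 5·5 = 25 ≡ 12 (mod 13).
Step 5: correct position 5: c_5 = r_5 − e = 7 − 12 ≡ 8 (mod 13). Hence c = [5, 12, 9, 10, 8].
  Check: interpolating c through the α_i gives m(x) = 3 + 3·x (degree < 2) with m(α_i) = c_i for every i, so c is indeed a codeword.


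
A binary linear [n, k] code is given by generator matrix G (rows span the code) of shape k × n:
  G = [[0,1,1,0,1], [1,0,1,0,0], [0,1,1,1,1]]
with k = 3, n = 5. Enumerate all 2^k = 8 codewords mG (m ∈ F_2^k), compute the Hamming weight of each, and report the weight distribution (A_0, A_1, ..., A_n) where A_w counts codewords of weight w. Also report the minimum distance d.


Weight distribution: A_0 = 1, A_1 = 1, A_2 = 1, A_3 = 3, A_4 = 2. Minimum distance d = 1.

Enumerate all 2^3 = 8 messages m ∈ F_2^3.
For each, compute codeword c = mG in F_2^5, then tally its weight.
  m = 000 → c = 00000, weight = 0.
  m = 100 → c = 01101, weight = 3.
  m = 010 → c = 10100, weight = 2.
  m = 110 → c = 11001, weight = 3.
  m = 001 → c = 01111, weight = 4.
  m = 101 → c = 00010, weight = 1.
  m = 011 → c = 11011, weight = 4.
  m = 111 → c = 10110, weight = 3.
Tally weights:
  weight 0: 1 codewords.
  weight 1: 1 codewords.
  weight 2: 1 codewords.
  weight 3: 3 codewords.
  weight 4: 2 codewords.
Minimum distance d = smallest w > 0 with A_w > 0 = 1.
Sanity: Σ A_w = 8 = 2^3 = 8 ✓.


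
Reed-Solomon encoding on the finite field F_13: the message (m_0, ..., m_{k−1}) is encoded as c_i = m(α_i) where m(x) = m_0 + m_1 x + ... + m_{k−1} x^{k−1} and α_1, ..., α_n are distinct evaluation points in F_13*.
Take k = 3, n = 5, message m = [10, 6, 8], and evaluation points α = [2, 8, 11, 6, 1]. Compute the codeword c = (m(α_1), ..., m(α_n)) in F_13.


c = [2, 11, 4, 9, 11]

Message polynomial: m(x) = 10 + 6·x + 8·x^2 (mod 13).
For each evaluation point α_i, compute m(α_i) mod 13:
  α_1 = 2: Horner steps 8 → 9 → 2, so m(2) = 2.
  α_2 = 8: Horner steps 8 → 5 → 11, so m(8) = 11.
  α_3 = 11: Horner steps 8 → 3 → 4, so m(11) = 4.
  α_4 = 6: Horner steps 8 → 2 → 9, so m(6) = 9.
  α_5 = 1: Horner steps 8 → 1 → 11, so m(1) = 11.
Codeword c = [2, 11, 4, 9, 11] ∈ F_13^5.


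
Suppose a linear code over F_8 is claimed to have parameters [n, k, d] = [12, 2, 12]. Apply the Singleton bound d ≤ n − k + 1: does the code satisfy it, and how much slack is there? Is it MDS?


Singleton RHS = n − k + 1 = 11, slack = -1, bound violated (no such code; not MDS).

Singleton bound: d ≤ n − k + 1.
Here n = 12, k = 2, so n − k + 1 = 11.
Given d = 12, check d ≤ 11: NO.
Slack = (n − k + 1) − d = -1.
The slack is negative: d = 12 exceeds n − k + 1 = 11 by 1, so the Singleton bound is violated and no linear [12, 2, 12]_8 code can exist. In particular it is not MDS (MDS requires d = n − k + 1 exactly).
Description: the claimed parameters are [12, 2, 12]_8; such a code would be impossible (violates the Singleton bound).


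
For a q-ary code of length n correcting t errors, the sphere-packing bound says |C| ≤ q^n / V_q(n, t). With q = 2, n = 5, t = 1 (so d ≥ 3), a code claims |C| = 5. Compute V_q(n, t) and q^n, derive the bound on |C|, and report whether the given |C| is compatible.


V_q(n, t) = 6, q^n = 32, Hamming bound = 5, |C| = 5 ≤ bound (satisfied).

Step 1: Compute V_q(n, t) = Σ_{j=0}^1 C(n, j) (q−1)^j.
  j = 0: C(5,0)·(1)^0 = 1·1 = 1.
  j = 1: C(5,1)·(1)^1 = 5·1 = 5.
  V_q(n, t) = 1 + 5 = 6.
Step 2: q^n = 2^5 = 32.
Step 3: Hamming bound ⌊q^n / V_q(n,t)⌋ = ⌊32/6⌋ = 5.
Step 4: Compare |C| = 5 to 5: satisfied.
The claimed |C| lies at the Hamming bound (tight).


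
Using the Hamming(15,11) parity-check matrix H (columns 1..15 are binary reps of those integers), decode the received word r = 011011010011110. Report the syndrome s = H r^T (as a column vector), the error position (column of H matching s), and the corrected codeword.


s = (1, 1, 1, 0)^T, error position = 14, corrected codeword c = 011011010011100

Compute s = H r^T mod 2 one row at a time:
  s_1 = 1 + 0 + 0 + 1 + 1 + 1 + 1 + 0 = 5 ≡ 1 (mod 2).
  s_2 = 0 + 1 + 1 + 0 + 1 + 1 + 1 + 0 = 5 ≡ 1 (mod 2).
  s_3 = 1 + 1 + 1 + 0 + 0 + 1 + 1 + 0 = 5 ≡ 1 (mod 2).
  s_4 = 0 + 1 + 1 + 0 + 0 + 1 + 1 + 0 = 4 ≡ 0 (mod 2).
s = (1, 1, 1, 0)^T — this equals column 14 of H (binary 1110), so error is at position 14.
Correct: flip bit 14 of r = 011011010011110 to get c = 011011010011100.


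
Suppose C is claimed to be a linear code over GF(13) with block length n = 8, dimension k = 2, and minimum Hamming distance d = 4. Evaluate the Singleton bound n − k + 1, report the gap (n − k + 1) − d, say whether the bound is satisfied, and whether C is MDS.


Singleton RHS = n − k + 1 = 7, slack = 3, bound satisfied, not MDS.

Singleton bound: d ≤ n − k + 1.
Here n = 8, k = 2, so n − k + 1 = 7.
Given d = 4, check d ≤ 7: YES.
Slack = (n − k + 1) − d = 3.
The code is NOT MDS (slack = 3 > 0).
Description: the claimed parameters are [8, 2, 4]_13; such a code would be non-MDS.


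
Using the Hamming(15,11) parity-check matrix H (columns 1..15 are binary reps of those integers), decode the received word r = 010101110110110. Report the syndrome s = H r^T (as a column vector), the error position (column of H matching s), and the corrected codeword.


s = (1, 1, 0, 1)^T, error position = 13, corrected codeword c = 010101110110010

Compute s = H r^T mod 2 one row at a time:
  s_1 = 1 + 0 + 1 + 1 + 0 + 1 + 1 + 0 = 5 ≡ 1 (mod 2).
  s_2 = 1 + 0 + 1 + 1 + 0 + 1 + 1 + 0 = 5 ≡ 1 (mod 2).
  s_3 = 1 + 0 + 1 + 1 + 1 + 1 + 1 + 0 = 6 ≡ 0 (mod 2).
  s_4 = 0 + 0 + 0 + 1 + 0 + 1 + 1 + 0 = 3 ≡ 1 (mod 2).
s = (1, 1, 0, 1)^T — this equals column 13 of H (binary 1101), so error is at position 13.
Correct: flip bit 13 of r = 010101110110110 to get c = 010101110110010.


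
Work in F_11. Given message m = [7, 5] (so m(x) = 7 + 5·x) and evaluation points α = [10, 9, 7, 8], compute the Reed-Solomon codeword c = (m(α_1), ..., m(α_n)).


c = [2, 8, 9, 3]

Message polynomial: m(x) = 7 + 5·x (mod 11).
For each evaluation point α_i, compute m(α_i) mod 11:
  α_1 = 10: Horner steps 5 → 2, so m(10) = 2.
  α_2 = 9: Horner steps 5 → 8, so m(9) = 8.
  α_3 = 7: Horner steps 5 → 9, so m(7) = 9.
  α_4 = 8: Horner steps 5 → 3, so m(8) = 3.
Codeword c = [2, 8, 9, 3] ∈ F_11^4.


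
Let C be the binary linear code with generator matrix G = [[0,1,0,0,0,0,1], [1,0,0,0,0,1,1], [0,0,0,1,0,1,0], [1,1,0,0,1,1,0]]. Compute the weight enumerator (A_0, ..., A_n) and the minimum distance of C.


Weight distribution: A_0 = 1, A_1 = 1, A_2 = 2, A_3 = 6, A_4 = 5, A_5 = 1. Minimum distance d = 1.

Enumerate all 2^4 = 16 messages m ∈ F_2^4.
For each, compute codeword c = mG in F_2^7, then tally its weight.
  m = 0000 → c = 0000000, weight = 0.
  m = 1000 → c = 0100001, weight = 2.
  m = 0100 → c = 1000011, weight = 3.
  m = 1100 → c = 1100010, weight = 3.
  m = 0010 → c = 0001010, weight = 2.
  m = 1010 → c = 0101011, weight = 4.
  m = 0110 → c = 1001001, weight = 3.
  m = 1110 → c = 1101000, weight = 3.
  m = 0001 → c = 1100110, weight = 4.
  m = 1001 → c = 1000111, weight = 4.
  m = 0101 → c = 0100101, weight = 3.
  m = 1101 → c = 0000100, weight = 1.
  m = 0011 → c = 1101100, weight = 4.
  m = 1011 → c = 1001101, weight = 4.
  m = 0111 → c = 0101111, weight = 5.
  m = 1111 → c = 0001110, weight = 3.
Tally weights:
  weight 0: 1 codewords.
  weight 1: 1 codewords.
  weight 2: 2 codewords.
  weight 3: 6 codewords.
  weight 4: 5 codewords.
  weight 5: 1 codewords.
Minimum distance d = smallest w > 0 with A_w > 0 = 1.
Sanity: Σ A_w = 16 = 2^4 = 16 ✓.


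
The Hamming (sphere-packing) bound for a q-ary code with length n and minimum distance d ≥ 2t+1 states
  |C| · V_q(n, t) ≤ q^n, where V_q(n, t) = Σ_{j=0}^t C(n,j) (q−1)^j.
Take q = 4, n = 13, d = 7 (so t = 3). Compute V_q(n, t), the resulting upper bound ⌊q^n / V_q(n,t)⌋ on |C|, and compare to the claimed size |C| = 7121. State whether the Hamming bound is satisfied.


V_q(n, t) = 8464, q^n = 67108864, Hamming bound = 7928, |C| = 7121 ≤ bound (satisfied).

Step 1: Compute V_q(n, t) = Σ_{j=0}^3 C(n, j) (q−1)^j.
  j = 0: C(13,0)·(3)^0 = 1·1 = 1.
  j = 1: C(13,1)·(3)^1 = 13·3 = 39.
  j = 2: C(13,2)·(3)^2 = 78·9 = 702.
  j = 3: C(13,3)·(3)^3 = 286·27 = 7722.
  V_q(n, t) = 1 + 39 + 702 + 7722 = 8464.
Step 2: q^n = 4^13 = 67108864.
Step 3: Hamming bound ⌊q^n / V_q(n,t)⌋ = ⌊67108864/8464⌋ = 7928.
Step 4: Compare |C| = 7121 to 7928: satisfied.
The claimed |C| lies below the Hamming bound.


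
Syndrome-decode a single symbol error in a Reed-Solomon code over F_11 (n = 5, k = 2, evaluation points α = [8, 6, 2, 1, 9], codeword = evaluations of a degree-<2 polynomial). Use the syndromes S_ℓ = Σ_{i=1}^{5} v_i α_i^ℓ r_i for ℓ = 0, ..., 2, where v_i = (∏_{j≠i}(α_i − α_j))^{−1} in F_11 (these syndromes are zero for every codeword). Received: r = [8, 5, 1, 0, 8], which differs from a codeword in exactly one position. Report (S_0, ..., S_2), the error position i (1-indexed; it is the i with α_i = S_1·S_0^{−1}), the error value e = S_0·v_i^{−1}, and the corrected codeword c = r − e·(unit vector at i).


S = (3, 2, 5), error at position 1, error magnitude e = 1, c = [7, 5, 1, 0, 8].

Step 1: column multipliers v_i = (∏_{j≠i}(α_i − α_j))^{−1} mod 11.
  i = 1 (α = 8): (8−6)(8−2)(8−1)(8−9) = 2·6·7·(−1) = −84 ≡ 4, so v_1 = 4^{−1} = 3 (mod 11).
  i = 2 (α = 6): (6−8)(6−2)(6−1)(6−9) = (−2)·4·5·(−3) = 120 ≡ 10, so v_2 = 10^{−1} = 10 (mod 11).
  i = 3 (α = 2): (2−8)(2−6)(2−1)(2−9) = (−6)·(−4)·1·(−7) = −168 ≡ 8, so v_3 = 8^{−1} = 7 (mod 11).
  i = 4 (α = 1): (1−8)(1−6)(1−2)(1−9) = (−7)·(−5)·(−1)·(−8) = 280 ≡ 5, so v_4 = 5^{−1} = 9 (mod 11).
  i = 5 (α = 9): (9−8)(9−6)(9−2)(9−1) = 1·3·7·8 = 168 ≡ 3, so v_5 = 3^{−1} = 4 (mod 11).
  v = [3, 10, 7, 9, 4].
Step 2: syndromes of r = [8, 5, 1, 0, 8] (all sums mod 11).
  S_0 = Σ v_i r_i = 3·8 + 10·5 + 7·1 + 9·0 + 4·8 = 113 ≡ 3.
  S_1 = Σ v_i α_i r_i = 3·8·8 + 10·6·5 + 7·2·1 + 9·1·0 + 4·9·8 = 794 ≡ 2.
  α_i^2 mod 11 = [9, 3, 4, 1, 4].
  S_2 = Σ v_i α_i^2 r_i = 3·9·8 + 10·3·5 + 7·4·1 + 9·1·0 + 4·4·8 = 522 ≡ 5.
  S = (3, 2, 5) ≠ 0, so r is not a codeword (an error is present).
Step 3: locate the error. For a single error e at position i, S_ℓ = v_i·e·α_i^ℓ, so α_err = S_1/S_0.
  S_0^{−1} = 3^{−1} = 4 (mod 11), so α_err = 2·4 = 8 ≡ 8 = α_1. Error position i = 1.
  Consistency check: S_2/S_1 = 5·6 = 30 ≡ 8 = α_err ✓ (single-error assumption holds).
Step 4: error magnitude e = S_0/v_1 = S_0·∏_{j≠1}(α_1 − α_j) = 3·4 = 12 ≡ 1 (mod 11).
Step 5: correct position 1: c_1 = r_1 − e = 8 − 1 ≡ 7 (mod 11). Hence c = [7, 5, 1, 0, 8].
  Check: interpolating c through the α_i gives m(x) = 10 + 1·x (degree < 2) with m(α_i) = c_i for every i, so c is indeed a codeword.


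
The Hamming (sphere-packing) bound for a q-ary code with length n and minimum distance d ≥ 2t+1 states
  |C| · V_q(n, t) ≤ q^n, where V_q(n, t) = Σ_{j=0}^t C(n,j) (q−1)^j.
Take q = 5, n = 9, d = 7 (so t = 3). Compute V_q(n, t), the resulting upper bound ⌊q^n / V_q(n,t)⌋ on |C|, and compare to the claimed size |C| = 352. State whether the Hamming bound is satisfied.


V_q(n, t) = 5989, q^n = 1953125, Hamming bound = 326, |C| = 352 > bound (violated).

Step 1: Compute V_q(n, t) = Σ_{j=0}^3 C(n, j) (q−1)^j.
  j = 0: C(9,0)·(4)^0 = 1·1 = 1.
  j = 1: C(9,1)·(4)^1 = 9·4 = 36.
  j = 2: C(9,2)·(4)^2 = 36·16 = 576.
  j = 3: C(9,3)·(4)^3 = 84·64 = 5376.
  V_q(n, t) = 1 + 36 + 576 + 5376 = 5989.
Step 2: q^n = 5^9 = 1953125.
Step 3: Hamming bound ⌊q^n / V_q(n,t)⌋ = ⌊1953125/5989⌋ = 326.
Step 4: Compare |C| = 352 to 326: violated.
The claimed |C| lies above the Hamming bound, so no 5-ary code of length 9 with d ≥ 7 can have 352 codewords.


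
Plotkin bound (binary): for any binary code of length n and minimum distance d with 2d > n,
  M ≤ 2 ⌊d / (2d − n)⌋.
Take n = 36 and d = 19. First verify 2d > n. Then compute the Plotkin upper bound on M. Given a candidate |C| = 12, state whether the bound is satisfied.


Plotkin bound M ≤ 18; given |C| = 12 ≤ bound (satisfied).

Check applicability: 2d = 38, n = 36.
2d − n = 2 > 0, so Plotkin applies.
Compute d/(2d−n) = 19/2 ≈ 9.5000.
⌊d/(2d−n)⌋ = 9.
Plotkin bound: M ≤ 2·9 = 18.
Given |C| = 12, check: satisfied.
This |C| is below the Plotkin bound.
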